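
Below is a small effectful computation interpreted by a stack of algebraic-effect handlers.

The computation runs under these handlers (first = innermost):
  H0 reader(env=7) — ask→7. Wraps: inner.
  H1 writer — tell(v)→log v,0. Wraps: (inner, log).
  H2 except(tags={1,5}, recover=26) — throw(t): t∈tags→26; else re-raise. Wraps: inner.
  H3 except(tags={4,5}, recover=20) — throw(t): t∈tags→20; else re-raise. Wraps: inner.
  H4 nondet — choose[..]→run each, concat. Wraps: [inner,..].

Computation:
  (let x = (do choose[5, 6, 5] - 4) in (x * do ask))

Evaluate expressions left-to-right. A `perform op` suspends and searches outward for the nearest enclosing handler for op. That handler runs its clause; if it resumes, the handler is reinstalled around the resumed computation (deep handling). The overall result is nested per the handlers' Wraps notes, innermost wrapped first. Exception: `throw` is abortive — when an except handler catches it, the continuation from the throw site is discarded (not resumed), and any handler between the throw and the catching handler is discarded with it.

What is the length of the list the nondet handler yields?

Answer: 3

Step-by-step:
choose[5, 6, 5] @ H4
  branch[0] choose=5:
    ask @ H0 ⇒ 7
    H0 returns 7
    H1 returns (7, ())
    H2 returns (7, ())
    H3 returns (7, ())
    H4 returns [(7, ())]
  branch[1] choose=6:
    ask @ H0 ⇒ 7
    H0 returns 14
    H1 returns (14, ())
    H2 returns (14, ())
    H3 returns (14, ())
    H4 returns [(14, ())]
  branch[2] choose=5:
    ask @ H0 ⇒ 7
    H0 returns 7
    H1 returns (7, ())
    H2 returns (7, ())
    H3 returns (7, ())
    H4 returns [(7, ())]
= [(7, ()), (14, ()), (7, ())]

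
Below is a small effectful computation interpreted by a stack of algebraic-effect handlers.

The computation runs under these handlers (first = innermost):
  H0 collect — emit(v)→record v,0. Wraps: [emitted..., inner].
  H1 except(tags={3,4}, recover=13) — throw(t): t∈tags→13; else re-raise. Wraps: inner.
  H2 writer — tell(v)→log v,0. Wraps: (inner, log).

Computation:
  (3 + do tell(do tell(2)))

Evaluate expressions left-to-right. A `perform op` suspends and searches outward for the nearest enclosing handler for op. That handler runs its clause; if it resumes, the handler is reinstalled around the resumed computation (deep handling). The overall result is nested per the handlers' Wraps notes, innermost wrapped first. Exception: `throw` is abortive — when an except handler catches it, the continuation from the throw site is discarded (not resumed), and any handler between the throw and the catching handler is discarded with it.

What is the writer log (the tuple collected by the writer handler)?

Step-by-step:
tell(2) @ H2 ⇒ log+=2
tell(0) @ H2 ⇒ log+=0
H0 returns [3]
H1 returns [3]
H2 returns ([3], (2, 0))
= ([3], (2, 0))

Answer: (2, 0)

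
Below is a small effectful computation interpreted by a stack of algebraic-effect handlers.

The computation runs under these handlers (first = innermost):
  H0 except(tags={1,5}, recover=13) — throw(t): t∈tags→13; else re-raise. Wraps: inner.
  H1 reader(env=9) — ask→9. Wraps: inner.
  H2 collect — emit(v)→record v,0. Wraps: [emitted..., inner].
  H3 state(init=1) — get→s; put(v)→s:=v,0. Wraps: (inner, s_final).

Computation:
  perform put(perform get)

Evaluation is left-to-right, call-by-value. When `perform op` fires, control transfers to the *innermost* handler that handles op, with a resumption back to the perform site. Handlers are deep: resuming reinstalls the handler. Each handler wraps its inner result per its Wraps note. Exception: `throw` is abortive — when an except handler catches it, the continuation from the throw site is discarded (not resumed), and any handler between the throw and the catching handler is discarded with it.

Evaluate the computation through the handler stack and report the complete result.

Answer: ([0], 1)

Evaluation trace:
get @ H3 ⇒ 1
put(1) @ H3 ⇒ s:=1
H0 returns 0
H1 returns 0
H2 returns [0]
H3 returns ([0], 1)
= ([0], 1)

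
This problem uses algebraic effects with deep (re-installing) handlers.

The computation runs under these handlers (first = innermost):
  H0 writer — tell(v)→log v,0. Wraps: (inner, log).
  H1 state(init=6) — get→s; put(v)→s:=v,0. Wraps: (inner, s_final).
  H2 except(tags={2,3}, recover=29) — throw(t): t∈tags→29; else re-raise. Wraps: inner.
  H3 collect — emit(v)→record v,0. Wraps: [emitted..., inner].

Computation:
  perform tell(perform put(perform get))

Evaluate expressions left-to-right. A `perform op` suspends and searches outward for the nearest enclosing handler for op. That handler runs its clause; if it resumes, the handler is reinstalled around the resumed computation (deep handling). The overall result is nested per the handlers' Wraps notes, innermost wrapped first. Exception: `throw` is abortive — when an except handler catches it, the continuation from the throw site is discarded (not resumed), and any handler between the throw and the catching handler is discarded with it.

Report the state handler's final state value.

Evaluation trace:
get @ H1 ⇒ 6
put(6) @ H1 ⇒ s:=6
tell(0) @ H0 ⇒ log+=0
H0 returns (0, (0))
H1 returns ((0, (0)), 6)
H2 returns ((0, (0)), 6)
H3 returns [((0, (0)), 6)]
= [((0, (0)), 6)]

Answer: 6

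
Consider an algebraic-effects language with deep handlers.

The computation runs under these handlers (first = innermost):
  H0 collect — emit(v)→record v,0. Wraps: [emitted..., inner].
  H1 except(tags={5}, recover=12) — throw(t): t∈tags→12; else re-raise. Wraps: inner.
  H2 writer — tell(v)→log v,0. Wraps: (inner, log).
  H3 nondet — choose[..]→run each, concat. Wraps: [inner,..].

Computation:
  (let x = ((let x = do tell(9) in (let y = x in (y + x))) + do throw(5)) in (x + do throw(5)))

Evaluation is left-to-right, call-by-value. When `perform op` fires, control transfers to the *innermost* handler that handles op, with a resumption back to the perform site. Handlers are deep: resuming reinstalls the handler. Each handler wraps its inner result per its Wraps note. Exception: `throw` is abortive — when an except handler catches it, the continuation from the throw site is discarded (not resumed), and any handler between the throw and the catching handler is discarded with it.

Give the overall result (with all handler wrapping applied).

Answer: [(12, (9))]

Working:
tell(9) @ H2 ⇒ log+=9
throw(5) @ H1 caught ⇒ 12
H2 returns (12, (9))
H3 returns [(12, (9))]
= [(12, (9))]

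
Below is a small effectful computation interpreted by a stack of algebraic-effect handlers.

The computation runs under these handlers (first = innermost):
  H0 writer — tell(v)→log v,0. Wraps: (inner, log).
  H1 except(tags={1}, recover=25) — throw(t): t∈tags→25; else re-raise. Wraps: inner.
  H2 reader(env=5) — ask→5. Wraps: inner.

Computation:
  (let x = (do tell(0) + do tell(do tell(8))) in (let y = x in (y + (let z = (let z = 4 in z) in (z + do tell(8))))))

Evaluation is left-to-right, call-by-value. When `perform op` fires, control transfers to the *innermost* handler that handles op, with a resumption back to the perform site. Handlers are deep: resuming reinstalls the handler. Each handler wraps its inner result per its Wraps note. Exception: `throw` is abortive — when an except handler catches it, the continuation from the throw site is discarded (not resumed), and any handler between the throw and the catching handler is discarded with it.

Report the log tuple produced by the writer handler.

Working:
tell(0) @ H0 ⇒ log+=0
tell(8) @ H0 ⇒ log+=8
tell(0) @ H0 ⇒ log+=0
tell(8) @ H0 ⇒ log+=8
H0 returns (4, (0, 8, 0, 8))
H1 returns (4, (0, 8, 0, 8))
H2 returns (4, (0, 8, 0, 8))
= (4, (0, 8, 0, 8))

Answer: (0, 8, 0, 8)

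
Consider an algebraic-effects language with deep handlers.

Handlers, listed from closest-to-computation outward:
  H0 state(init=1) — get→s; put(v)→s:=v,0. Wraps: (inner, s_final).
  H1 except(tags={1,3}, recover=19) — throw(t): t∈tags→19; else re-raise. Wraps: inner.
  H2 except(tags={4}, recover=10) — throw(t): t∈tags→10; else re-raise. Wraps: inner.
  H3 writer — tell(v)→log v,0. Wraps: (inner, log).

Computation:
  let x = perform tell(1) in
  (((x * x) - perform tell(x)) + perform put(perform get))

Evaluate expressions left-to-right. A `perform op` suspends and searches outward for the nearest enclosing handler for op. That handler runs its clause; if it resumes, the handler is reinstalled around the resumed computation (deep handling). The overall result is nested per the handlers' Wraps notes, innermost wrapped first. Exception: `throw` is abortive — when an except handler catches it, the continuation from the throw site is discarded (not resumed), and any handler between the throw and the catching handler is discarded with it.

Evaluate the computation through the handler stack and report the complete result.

Evaluation trace:
tell(1) @ H3 ⇒ log+=1
tell(0) @ H3 ⇒ log+=0
get @ H0 ⇒ 1
put(1) @ H0 ⇒ s:=1
H0 returns (0, 1)
H1 returns (0, 1)
H2 returns (0, 1)
H3 returns ((0, 1), (1, 0))
= ((0, 1), (1, 0))

Answer: ((0, 1), (1, 0))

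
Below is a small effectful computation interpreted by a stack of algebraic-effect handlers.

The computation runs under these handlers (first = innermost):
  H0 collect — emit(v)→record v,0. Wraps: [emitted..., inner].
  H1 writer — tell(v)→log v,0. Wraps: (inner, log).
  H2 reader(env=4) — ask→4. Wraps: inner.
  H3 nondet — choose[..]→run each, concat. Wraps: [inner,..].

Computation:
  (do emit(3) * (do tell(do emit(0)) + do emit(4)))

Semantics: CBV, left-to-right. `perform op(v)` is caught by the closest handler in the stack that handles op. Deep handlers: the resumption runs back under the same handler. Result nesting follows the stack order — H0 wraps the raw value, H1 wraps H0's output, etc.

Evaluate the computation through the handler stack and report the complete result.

Working:
emit(3) @ H0 ⇒ out+=3
emit(0) @ H0 ⇒ out+=0
tell(0) @ H1 ⇒ log+=0
emit(4) @ H0 ⇒ out+=4
H0 returns [3, 0, 4, 0]
H1 returns ([3, 0, 4, 0], (0))
H2 returns ([3, 0, 4, 0], (0))
H3 returns [([3, 0, 4, 0], (0))]
= [([3, 0, 4, 0], (0))]

Answer: [([3, 0, 4, 0], (0))]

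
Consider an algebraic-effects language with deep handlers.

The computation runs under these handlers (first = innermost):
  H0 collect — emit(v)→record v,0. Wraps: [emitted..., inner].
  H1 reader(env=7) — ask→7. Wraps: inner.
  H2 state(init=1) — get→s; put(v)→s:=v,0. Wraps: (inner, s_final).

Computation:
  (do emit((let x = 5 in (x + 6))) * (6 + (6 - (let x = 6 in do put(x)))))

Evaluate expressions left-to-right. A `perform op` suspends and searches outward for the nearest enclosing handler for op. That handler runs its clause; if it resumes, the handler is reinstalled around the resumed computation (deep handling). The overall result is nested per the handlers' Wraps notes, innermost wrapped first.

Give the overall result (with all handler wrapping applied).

Step-by-step:
emit(11) @ H0 ⇒ out+=11
put(6) @ H2 ⇒ s:=6
H0 returns [11, 0]
H1 returns [11, 0]
H2 returns ([11, 0], 6)
= ([11, 0], 6)

Answer: ([11, 0], 6)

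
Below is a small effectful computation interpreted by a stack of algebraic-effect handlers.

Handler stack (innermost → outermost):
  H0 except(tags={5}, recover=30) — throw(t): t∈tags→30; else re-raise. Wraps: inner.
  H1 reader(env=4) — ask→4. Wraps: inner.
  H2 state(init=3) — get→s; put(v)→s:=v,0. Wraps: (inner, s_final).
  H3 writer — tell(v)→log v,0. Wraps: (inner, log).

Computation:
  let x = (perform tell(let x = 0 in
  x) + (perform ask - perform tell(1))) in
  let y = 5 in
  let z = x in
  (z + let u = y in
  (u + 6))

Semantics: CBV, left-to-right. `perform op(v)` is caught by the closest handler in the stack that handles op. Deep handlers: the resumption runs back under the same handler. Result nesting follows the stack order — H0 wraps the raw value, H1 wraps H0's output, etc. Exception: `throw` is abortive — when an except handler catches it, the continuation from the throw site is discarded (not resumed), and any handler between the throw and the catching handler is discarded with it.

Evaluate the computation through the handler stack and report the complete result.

Working:
tell(0) @ H3 ⇒ log+=0
ask @ H1 ⇒ 4
tell(1) @ H3 ⇒ log+=1
H0 returns 15
H1 returns 15
H2 returns (15, 3)
H3 returns ((15, 3), (0, 1))
= ((15, 3), (0, 1))

Answer: ((15, 3), (0, 1))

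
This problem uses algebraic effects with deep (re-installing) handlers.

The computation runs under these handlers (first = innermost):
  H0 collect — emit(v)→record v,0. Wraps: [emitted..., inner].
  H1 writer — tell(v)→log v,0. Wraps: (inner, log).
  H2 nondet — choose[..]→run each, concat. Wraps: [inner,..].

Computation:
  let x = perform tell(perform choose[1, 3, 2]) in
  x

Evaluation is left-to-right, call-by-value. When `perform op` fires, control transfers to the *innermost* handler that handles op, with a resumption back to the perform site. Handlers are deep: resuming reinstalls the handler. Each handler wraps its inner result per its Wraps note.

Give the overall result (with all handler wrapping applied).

Evaluation trace:
choose[1, 3, 2] @ H2
  branch[0] choose=1:
    tell(1) @ H1 ⇒ log+=1
    H0 returns [0]
    H1 returns ([0], (1))
    H2 returns [([0], (1))]
  branch[1] choose=3:
    tell(3) @ H1 ⇒ log+=3
    H0 returns [0]
    H1 returns ([0], (3))
    H2 returns [([0], (3))]
  branch[2] choose=2:
    tell(2) @ H1 ⇒ log+=2
    H0 returns [0]
    H1 returns ([0], (2))
    H2 returns [([0], (2))]
= [([0], (1)), ([0], (3)), ([0], (2))]

Answer: [([0], (1)), ([0], (3)), ([0], (2))]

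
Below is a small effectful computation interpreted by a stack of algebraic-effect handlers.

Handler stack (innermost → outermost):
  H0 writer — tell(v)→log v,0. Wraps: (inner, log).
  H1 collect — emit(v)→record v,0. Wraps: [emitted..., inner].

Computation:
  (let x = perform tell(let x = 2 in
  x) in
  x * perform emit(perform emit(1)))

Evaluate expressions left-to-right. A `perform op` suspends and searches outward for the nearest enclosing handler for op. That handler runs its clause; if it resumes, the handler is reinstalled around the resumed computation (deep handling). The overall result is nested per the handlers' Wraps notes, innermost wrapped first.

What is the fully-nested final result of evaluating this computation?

Step-by-step:
tell(2) @ H0 ⇒ log+=2
emit(1) @ H1 ⇒ out+=1
emit(0) @ H1 ⇒ out+=0
H0 returns (0, (2))
H1 returns [1, 0, (0, (2))]
= [1, 0, (0, (2))]

Answer: [1, 0, (0, (2))]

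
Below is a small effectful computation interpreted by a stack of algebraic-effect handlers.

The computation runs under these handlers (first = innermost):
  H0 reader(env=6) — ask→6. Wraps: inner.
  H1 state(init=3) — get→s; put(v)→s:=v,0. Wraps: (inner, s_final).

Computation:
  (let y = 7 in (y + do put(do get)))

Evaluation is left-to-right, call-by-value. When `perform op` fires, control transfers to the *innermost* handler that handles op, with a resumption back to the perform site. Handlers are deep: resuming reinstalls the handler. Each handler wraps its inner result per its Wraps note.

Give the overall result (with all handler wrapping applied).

Answer: (7, 3)

Working:
get @ H1 ⇒ 3
put(3) @ H1 ⇒ s:=3
H0 returns 7
H1 returns (7, 3)
= (7, 3)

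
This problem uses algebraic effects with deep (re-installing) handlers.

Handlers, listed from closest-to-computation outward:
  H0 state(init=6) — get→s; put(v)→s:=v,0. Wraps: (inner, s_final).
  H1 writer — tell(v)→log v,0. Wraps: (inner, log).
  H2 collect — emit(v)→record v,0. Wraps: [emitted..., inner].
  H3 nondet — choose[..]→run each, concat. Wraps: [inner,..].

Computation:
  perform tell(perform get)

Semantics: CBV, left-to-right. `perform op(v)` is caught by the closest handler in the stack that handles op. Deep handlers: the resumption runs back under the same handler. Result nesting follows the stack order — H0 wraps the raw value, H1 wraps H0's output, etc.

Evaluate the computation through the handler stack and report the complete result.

Answer: [[((0, 6), (6))]]

Evaluation trace:
get @ H0 ⇒ 6
tell(6) @ H1 ⇒ log+=6
H0 returns (0, 6)
H1 returns ((0, 6), (6))
H2 returns [((0, 6), (6))]
H3 returns [[((0, 6), (6))]]
= [[((0, 6), (6))]]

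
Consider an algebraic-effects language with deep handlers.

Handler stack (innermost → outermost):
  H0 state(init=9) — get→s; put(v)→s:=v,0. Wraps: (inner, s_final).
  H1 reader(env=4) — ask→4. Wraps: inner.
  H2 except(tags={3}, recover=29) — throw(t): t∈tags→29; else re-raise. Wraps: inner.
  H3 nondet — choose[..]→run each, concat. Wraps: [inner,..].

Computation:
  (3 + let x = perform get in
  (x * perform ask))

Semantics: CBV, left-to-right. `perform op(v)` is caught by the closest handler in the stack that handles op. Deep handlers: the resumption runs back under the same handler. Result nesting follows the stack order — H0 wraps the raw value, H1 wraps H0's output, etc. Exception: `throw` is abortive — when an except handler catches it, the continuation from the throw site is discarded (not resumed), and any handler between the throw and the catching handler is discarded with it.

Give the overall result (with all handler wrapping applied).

Working:
get @ H0 ⇒ 9
ask @ H1 ⇒ 4
H0 returns (39, 9)
H1 returns (39, 9)
H2 returns (39, 9)
H3 returns [(39, 9)]
= [(39, 9)]

Answer: [(39, 9)]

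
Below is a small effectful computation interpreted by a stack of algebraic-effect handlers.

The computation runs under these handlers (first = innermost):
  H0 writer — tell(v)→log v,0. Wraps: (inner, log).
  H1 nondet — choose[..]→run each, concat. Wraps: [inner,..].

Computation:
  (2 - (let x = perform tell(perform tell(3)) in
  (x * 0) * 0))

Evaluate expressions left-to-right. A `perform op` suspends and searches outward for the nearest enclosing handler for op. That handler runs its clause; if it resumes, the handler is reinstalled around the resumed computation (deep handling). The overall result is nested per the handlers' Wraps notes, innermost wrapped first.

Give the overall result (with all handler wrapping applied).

Answer: [(2, (3, 0))]

Evaluation trace:
tell(3) @ H0 ⇒ log+=3
tell(0) @ H0 ⇒ log+=0
H0 returns (2, (3, 0))
H1 returns [(2, (3, 0))]
= [(2, (3, 0))]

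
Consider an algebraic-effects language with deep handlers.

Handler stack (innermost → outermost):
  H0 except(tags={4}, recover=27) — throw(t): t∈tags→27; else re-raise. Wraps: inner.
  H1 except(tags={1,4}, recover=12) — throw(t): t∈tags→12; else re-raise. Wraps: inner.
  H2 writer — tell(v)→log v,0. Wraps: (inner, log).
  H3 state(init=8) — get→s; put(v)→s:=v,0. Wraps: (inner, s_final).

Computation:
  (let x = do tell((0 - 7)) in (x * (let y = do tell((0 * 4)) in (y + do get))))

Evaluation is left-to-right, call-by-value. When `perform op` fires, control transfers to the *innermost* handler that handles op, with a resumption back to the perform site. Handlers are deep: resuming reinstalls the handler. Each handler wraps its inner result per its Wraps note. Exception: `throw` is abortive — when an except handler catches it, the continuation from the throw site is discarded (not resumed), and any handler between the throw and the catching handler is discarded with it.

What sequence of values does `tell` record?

Evaluation trace:
tell(-7) @ H2 ⇒ log+=-7
tell(0) @ H2 ⇒ log+=0
get @ H3 ⇒ 8
H0 returns 0
H1 returns 0
H2 returns (0, (-7, 0))
H3 returns ((0, (-7, 0)), 8)
= ((0, (-7, 0)), 8)

Answer: (-7, 0)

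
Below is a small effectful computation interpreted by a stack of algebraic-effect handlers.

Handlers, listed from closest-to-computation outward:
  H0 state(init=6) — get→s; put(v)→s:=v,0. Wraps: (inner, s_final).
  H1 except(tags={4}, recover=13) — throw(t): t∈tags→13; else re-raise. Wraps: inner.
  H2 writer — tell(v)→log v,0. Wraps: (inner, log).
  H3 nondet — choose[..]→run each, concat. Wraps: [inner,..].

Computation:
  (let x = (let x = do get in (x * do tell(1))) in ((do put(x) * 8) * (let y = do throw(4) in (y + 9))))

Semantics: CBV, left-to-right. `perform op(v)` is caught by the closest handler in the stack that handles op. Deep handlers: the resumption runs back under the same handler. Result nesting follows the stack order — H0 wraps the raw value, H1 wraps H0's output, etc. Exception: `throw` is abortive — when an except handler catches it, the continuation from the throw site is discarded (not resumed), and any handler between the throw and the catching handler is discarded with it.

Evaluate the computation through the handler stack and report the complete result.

Answer: [(13, (1))]

Evaluation trace:
get @ H0 ⇒ 6
tell(1) @ H2 ⇒ log+=1
put(0) @ H0 ⇒ s:=0
throw(4) @ H1 caught ⇒ 13
H2 returns (13, (1))
H3 returns [(13, (1))]
= [(13, (1))]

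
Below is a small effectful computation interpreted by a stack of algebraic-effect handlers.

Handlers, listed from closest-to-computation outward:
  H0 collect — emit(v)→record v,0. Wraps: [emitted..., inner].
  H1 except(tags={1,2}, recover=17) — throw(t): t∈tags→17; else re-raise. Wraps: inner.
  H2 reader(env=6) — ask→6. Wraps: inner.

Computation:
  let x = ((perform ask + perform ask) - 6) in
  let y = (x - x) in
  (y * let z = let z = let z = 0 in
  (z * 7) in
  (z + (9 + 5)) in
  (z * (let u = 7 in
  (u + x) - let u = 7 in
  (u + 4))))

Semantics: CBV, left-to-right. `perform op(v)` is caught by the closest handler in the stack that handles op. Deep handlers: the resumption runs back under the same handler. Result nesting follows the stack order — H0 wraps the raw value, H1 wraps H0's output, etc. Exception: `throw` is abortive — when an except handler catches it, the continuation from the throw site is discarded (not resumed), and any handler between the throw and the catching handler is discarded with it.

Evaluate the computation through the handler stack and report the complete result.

Step-by-step:
ask @ H2 ⇒ 6
ask @ H2 ⇒ 6
H0 returns [0]
H1 returns [0]
H2 returns [0]
= [0]

Answer: [0]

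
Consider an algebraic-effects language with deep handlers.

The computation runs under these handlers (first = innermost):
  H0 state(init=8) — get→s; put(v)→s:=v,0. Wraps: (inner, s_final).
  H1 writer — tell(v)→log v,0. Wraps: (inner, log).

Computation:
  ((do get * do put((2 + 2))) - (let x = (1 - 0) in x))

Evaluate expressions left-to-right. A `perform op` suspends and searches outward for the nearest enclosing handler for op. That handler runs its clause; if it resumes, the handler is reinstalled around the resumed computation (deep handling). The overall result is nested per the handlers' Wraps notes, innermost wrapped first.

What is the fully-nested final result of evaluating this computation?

Step-by-step:
get @ H0 ⇒ 8
put(4) @ H0 ⇒ s:=4
H0 returns (-1, 4)
H1 returns ((-1, 4), ())
= ((-1, 4), ())

Answer: ((-1, 4), ())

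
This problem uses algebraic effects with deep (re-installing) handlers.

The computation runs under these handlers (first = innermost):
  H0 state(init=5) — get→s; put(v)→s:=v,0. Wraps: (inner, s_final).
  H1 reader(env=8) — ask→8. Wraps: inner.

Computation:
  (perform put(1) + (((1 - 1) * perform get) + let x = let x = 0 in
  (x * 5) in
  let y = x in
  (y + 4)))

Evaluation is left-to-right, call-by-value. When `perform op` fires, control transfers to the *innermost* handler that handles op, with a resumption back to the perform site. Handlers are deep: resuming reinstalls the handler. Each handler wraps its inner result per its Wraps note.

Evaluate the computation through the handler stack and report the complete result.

Answer: (4, 1)

Working:
put(1) @ H0 ⇒ s:=1
get @ H0 ⇒ 1
H0 returns (4, 1)
H1 returns (4, 1)
= (4, 1)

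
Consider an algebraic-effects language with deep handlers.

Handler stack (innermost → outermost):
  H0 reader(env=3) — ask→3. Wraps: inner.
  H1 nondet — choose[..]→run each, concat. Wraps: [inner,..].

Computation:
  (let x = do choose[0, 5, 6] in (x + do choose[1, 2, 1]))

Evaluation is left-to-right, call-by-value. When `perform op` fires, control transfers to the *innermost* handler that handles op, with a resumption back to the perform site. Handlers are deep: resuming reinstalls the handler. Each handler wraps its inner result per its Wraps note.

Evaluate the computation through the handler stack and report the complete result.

Answer: [1, 2, 1, 6, 7, 6, 7, 8, 7]

Step-by-step:
choose[0, 5, 6] @ H1
  branch[0] choose=0:
    choose[1, 2, 1] @ H1
      branch[0] choose=1:
        H0 returns 1
        H1 returns [1]
      branch[1] choose=2:
        H0 returns 2
        H1 returns [2]
      branch[2] choose=1:
        H0 returns 1
        H1 returns [1]
  branch[1] choose=5:
    choose[1, 2, 1] @ H1
      branch[0] choose=1:
        H0 returns 6
        H1 returns [6]
      branch[1] choose=2:
        H0 returns 7
        H1 returns [7]
      branch[2] choose=1:
        H0 returns 6
        H1 returns [6]
  branch[2] choose=6:
    choose[1, 2, 1] @ H1
      branch[0] choose=1:
        H0 returns 7
        H1 returns [7]
      branch[1] choose=2:
        H0 returns 8
        H1 returns [8]
      branch[2] choose=1:
        H0 returns 7
        H1 returns [7]
= [1, 2, 1, 6, 7, 6, 7, 8, 7]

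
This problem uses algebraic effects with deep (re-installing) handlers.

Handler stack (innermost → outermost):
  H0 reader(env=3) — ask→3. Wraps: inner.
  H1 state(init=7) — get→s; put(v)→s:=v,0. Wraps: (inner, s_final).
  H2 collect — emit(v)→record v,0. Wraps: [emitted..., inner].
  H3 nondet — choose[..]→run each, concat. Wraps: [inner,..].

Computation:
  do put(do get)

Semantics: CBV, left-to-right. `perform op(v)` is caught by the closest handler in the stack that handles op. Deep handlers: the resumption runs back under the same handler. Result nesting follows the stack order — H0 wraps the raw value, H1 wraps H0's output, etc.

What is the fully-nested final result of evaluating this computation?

Evaluation trace:
get @ H1 ⇒ 7
put(7) @ H1 ⇒ s:=7
H0 returns 0
H1 returns (0, 7)
H2 returns [(0, 7)]
H3 returns [[(0, 7)]]
= [[(0, 7)]]

Answer: [[(0, 7)]]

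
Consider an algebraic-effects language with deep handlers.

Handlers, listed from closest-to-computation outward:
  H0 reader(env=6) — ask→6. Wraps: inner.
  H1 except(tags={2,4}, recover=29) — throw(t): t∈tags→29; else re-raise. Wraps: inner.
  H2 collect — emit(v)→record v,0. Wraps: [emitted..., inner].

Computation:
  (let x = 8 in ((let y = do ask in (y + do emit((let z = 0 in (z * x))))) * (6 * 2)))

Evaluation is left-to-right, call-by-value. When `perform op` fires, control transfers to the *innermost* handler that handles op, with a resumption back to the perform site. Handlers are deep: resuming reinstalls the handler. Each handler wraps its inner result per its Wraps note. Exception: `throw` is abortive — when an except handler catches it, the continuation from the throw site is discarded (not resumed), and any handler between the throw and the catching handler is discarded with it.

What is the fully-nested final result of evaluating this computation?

Answer: [0, 72]

Working:
ask @ H0 ⇒ 6
emit(0) @ H2 ⇒ out+=0
H0 returns 72
H1 returns 72
H2 returns [0, 72]
= [0, 72]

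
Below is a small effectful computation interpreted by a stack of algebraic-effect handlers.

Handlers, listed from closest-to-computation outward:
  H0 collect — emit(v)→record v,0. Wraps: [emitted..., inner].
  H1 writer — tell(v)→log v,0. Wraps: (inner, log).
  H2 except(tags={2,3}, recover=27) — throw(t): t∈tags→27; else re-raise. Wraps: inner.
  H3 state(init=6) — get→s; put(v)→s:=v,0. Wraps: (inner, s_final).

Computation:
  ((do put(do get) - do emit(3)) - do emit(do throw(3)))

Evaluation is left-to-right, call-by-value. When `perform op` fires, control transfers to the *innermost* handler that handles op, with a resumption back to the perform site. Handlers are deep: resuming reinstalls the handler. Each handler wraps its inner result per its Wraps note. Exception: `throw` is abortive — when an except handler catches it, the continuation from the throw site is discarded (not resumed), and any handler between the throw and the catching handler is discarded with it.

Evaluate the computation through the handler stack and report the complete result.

Evaluation trace:
get @ H3 ⇒ 6
put(6) @ H3 ⇒ s:=6
emit(3) @ H0 ⇒ out+=3
throw(3) @ H2 caught ⇒ 27
H3 returns (27, 6)
= (27, 6)

Answer: (27, 6)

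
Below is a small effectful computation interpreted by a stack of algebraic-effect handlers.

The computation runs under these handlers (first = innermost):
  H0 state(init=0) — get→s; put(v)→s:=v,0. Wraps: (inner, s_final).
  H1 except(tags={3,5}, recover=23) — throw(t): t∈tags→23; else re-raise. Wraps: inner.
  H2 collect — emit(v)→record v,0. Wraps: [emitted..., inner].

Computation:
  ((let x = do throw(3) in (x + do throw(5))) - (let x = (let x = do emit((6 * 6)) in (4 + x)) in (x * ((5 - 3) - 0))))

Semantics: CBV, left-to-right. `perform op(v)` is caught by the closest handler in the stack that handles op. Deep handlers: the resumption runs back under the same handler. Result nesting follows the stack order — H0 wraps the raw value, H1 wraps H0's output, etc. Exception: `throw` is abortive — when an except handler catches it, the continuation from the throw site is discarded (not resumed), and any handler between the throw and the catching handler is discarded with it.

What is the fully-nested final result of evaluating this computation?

Step-by-step:
throw(3) @ H1 caught ⇒ 23
H2 returns [23]
= [23]

Answer: [23]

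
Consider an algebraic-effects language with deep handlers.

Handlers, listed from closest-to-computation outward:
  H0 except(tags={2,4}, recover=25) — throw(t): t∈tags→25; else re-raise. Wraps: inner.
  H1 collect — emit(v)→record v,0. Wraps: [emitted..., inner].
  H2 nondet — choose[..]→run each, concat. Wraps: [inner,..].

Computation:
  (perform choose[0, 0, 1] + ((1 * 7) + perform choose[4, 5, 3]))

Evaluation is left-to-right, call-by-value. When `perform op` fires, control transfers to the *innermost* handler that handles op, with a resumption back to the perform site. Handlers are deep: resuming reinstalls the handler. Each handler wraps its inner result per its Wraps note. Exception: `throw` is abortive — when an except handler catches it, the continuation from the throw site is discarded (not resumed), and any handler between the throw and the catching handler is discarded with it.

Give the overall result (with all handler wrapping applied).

Answer: [[11], [12], [10], [11], [12], [10], [12], [13], [11]]

Step-by-step:
choose[0, 0, 1] @ H2
  branch[0] choose=0:
    choose[4, 5, 3] @ H2
      branch[0] choose=4:
        H0 returns 11
        H1 returns [11]
        H2 returns [[11]]
      branch[1] choose=5:
        H0 returns 12
        H1 returns [12]
        H2 returns [[12]]
      branch[2] choose=3:
        H0 returns 10
        H1 returns [10]
        H2 returns [[10]]
  branch[1] choose=0:
    choose[4, 5, 3] @ H2
      branch[0] choose=4:
        H0 returns 11
        H1 returns [11]
        H2 returns [[11]]
      branch[1] choose=5:
        H0 returns 12
        H1 returns [12]
        H2 returns [[12]]
      branch[2] choose=3:
        H0 returns 10
        H1 returns [10]
        H2 returns [[10]]
  branch[2] choose=1:
    choose[4, 5, 3] @ H2
      branch[0] choose=4:
        H0 returns 12
        H1 returns [12]
        H2 returns [[12]]
      branch[1] choose=5:
        H0 returns 13
        H1 returns [13]
        H2 returns [[13]]
      branch[2] choose=3:
        H0 returns 11
        H1 returns [11]
        H2 returns [[11]]
= [[11], [12], [10], [11], [12], [10], [12], [13], [11]]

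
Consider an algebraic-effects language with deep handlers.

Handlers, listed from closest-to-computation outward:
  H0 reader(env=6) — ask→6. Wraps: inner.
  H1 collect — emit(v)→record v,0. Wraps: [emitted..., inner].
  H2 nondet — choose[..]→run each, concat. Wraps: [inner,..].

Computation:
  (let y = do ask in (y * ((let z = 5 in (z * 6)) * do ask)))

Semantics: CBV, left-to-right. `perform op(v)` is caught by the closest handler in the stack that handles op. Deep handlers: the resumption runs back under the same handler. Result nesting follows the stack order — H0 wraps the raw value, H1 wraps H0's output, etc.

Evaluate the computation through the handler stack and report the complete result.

Answer: [[1080]]

Evaluation trace:
ask @ H0 ⇒ 6
ask @ H0 ⇒ 6
H0 returns 1080
H1 returns [1080]
H2 returns [[1080]]
= [[1080]]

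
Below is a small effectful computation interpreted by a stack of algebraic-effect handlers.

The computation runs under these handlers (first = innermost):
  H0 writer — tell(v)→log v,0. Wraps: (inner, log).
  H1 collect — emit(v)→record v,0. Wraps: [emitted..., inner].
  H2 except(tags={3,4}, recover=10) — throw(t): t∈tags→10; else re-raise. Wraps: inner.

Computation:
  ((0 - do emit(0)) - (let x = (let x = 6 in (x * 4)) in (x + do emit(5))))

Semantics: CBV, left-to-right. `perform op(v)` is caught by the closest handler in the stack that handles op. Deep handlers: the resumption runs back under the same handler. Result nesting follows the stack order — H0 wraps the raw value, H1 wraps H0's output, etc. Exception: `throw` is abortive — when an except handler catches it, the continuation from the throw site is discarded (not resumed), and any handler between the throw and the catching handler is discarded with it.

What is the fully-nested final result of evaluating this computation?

Answer: [0, 5, (-24, ())]

Step-by-step:
emit(0) @ H1 ⇒ out+=0
emit(5) @ H1 ⇒ out+=5
H0 returns (-24, ())
H1 returns [0, 5, (-24, ())]
H2 returns [0, 5, (-24, ())]
= [0, 5, (-24, ())]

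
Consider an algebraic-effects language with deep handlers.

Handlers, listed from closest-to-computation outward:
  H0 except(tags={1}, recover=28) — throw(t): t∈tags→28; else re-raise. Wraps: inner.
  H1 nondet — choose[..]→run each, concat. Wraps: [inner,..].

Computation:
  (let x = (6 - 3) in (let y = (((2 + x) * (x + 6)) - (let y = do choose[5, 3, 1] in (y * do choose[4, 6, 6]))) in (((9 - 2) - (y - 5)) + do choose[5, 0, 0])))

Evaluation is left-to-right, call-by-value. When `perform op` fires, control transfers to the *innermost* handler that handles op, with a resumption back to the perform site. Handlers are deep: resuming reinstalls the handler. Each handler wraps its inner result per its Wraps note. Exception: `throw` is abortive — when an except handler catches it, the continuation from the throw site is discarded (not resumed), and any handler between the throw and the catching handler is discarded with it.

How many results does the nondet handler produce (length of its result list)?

Answer: 27

Step-by-step:
choose[5, 3, 1] @ H1
  branch[0] choose=5:
    choose[4, 6, 6] @ H1
      branch[0] choose=4:
        choose[5, 0, 0] @ H1
          branch[0] choose=5:
            H0 returns -8
            H1 returns [-8]
          branch[1] choose=0:
            H0 returns -13
            H1 returns [-13]
          branch[2] choose=0:
            H0 returns -13
            H1 returns [-13]
      branch[1] choose=6:
        choose[5, 0, 0] @ H1
          branch[0] choose=5:
            H0 returns 2
            H1 returns [2]
          branch[1] choose=0:
            H0 returns -3
            H1 returns [-3]
          branch[2] choose=0:
            H0 returns -3
            H1 returns [-3]
      branch[2] choose=6:
        choose[5, 0, 0] @ H1
          branch[0] choose=5:
            H0 returns 2
            H1 returns [2]
          branch[1] choose=0:
            H0 returns -3
            H1 returns [-3]
          branch[2] choose=0:
            H0 returns -3
            H1 returns [-3]
  branch[1] choose=3:
    choose[4, 6, 6] @ H1
      branch[0] choose=4:
        choose[5, 0, 0] @ H1
          branch[0] choose=5:
            H0 returns -16
            H1 returns [-16]
          branch[1] choose=0:
            H0 returns -21
            H1 returns [-21]
          branch[2] choose=0:
            H0 returns -21
            H1 returns [-21]
      branch[1] choose=6:
        choose[5, 0, 0] @ H1
          branch[0] choose=5:
            H0 returns -10
            H1 returns [-10]
          branch[1] choose=0:
            H0 returns -15
            H1 returns [-15]
          branch[2] choose=0:
            H0 returns -15
            H1 returns [-15]
      branch[2] choose=6:
        choose[5, 0, 0] @ H1
          branch[0] choose=5:
            H0 returns -10
            H1 returns [-10]
          branch[1] choose=0:
            H0 returns -15
            H1 returns [-15]
          branch[2] choose=0:
            H0 returns -15
            H1 returns [-15]
  branch[2] choose=1:
    choose[4, 6, 6] @ H1
      branch[0] choose=4:
        choose[5, 0, 0] @ H1
          branch[0] choose=5:
            H0 returns -24
            H1 returns [-24]
          branch[1] choose=0:
            H0 returns -29
            H1 returns [-29]
          branch[2] choose=0:
            H0 returns -29
            H1 returns [-29]
      branch[1] choose=6:
        choose[5, 0, 0] @ H1
          branch[0] choose=5:
            H0 returns -22
            H1 returns [-22]
          branch[1] choose=0:
            H0 returns -27
            H1 returns [-27]
          branch[2] choose=0:
            H0 returns -27
            H1 returns [-27]
      branch[2] choose=6:
        choose[5, 0, 0] @ H1
          branch[0] choose=5:
            H0 returns -22
            H1 returns [-22]
          branch[1] choose=0:
            H0 returns -27
            H1 returns [-27]
          branch[2] choose=0:
            H0 returns -27
            H1 returns [-27]
= [-8, -13, -13, 2, -3, -3, 2, -3, -3, -16, -21, -21, -10, -15, -15, -10, -15, -15, -24, -29, -29, -22, -27, -27, -22, -27, -27]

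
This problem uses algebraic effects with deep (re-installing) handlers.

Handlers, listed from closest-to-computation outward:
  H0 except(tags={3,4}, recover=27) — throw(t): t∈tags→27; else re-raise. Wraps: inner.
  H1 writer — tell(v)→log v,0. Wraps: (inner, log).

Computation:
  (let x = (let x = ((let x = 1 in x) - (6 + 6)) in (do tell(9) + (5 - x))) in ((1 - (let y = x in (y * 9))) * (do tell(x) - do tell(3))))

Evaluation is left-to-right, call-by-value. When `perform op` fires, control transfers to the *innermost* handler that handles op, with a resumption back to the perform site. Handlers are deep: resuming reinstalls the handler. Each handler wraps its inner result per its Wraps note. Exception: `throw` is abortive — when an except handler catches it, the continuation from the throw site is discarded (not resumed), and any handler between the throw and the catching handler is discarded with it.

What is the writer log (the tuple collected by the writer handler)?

Evaluation trace:
tell(9) @ H1 ⇒ log+=9
tell(16) @ H1 ⇒ log+=16
tell(3) @ H1 ⇒ log+=3
H0 returns 0
H1 returns (0, (9, 16, 3))
= (0, (9, 16, 3))

Answer: (9, 16, 3)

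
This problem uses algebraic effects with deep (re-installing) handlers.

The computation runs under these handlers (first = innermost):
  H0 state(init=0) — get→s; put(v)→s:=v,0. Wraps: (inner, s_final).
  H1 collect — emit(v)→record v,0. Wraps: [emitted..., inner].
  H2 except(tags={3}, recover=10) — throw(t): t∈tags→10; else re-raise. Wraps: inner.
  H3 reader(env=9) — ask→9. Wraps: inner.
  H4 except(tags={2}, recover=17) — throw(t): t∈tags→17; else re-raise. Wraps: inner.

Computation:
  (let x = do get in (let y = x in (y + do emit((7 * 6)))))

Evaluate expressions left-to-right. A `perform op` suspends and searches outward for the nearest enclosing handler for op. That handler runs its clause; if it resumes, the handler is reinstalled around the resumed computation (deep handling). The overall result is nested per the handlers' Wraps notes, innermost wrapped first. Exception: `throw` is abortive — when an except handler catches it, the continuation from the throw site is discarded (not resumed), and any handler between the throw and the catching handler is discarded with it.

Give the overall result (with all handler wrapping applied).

Answer: [42, (0, 0)]

Step-by-step:
get @ H0 ⇒ 0
emit(42) @ H1 ⇒ out+=42
H0 returns (0, 0)
H1 returns [42, (0, 0)]
H2 returns [42, (0, 0)]
H3 returns [42, (0, 0)]
H4 returns [42, (0, 0)]
= [42, (0, 0)]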